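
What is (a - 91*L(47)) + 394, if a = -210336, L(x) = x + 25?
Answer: -216494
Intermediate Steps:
L(x) = 25 + x
(a - 91*L(47)) + 394 = (-210336 - 91*(25 + 47)) + 394 = (-210336 - 91*72) + 394 = (-210336 - 6552) + 394 = -216888 + 394 = -216494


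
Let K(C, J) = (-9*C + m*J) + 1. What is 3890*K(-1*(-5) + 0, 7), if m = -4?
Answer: -280080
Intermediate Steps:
K(C, J) = 1 - 9*C - 4*J (K(C, J) = (-9*C - 4*J) + 1 = 1 - 9*C - 4*J)
3890*K(-1*(-5) + 0, 7) = 3890*(1 - 9*(-1*(-5) + 0) - 4*7) = 3890*(1 - 9*(5 + 0) - 28) = 3890*(1 - 9*5 - 28) = 3890*(1 - 45 - 28) = 3890*(-72) = -280080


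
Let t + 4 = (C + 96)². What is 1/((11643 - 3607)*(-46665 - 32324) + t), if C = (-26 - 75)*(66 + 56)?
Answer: -1/485280532 ≈ -2.0607e-9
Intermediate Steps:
C = -12322 (C = -101*122 = -12322)
t = 149475072 (t = -4 + (-12322 + 96)² = -4 + (-12226)² = -4 + 149475076 = 149475072)
1/((11643 - 3607)*(-46665 - 32324) + t) = 1/((11643 - 3607)*(-46665 - 32324) + 149475072) = 1/(8036*(-78989) + 149475072) = 1/(-634755604 + 149475072) = 1/(-485280532) = -1/485280532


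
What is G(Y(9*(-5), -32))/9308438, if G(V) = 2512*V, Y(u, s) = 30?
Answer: 37680/4654219 ≈ 0.0080959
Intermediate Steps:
G(Y(9*(-5), -32))/9308438 = (2512*30)/9308438 = 75360*(1/9308438) = 37680/4654219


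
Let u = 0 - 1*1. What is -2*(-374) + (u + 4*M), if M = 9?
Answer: 783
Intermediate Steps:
u = -1 (u = 0 - 1 = -1)
-2*(-374) + (u + 4*M) = -2*(-374) + (-1 + 4*9) = 748 + (-1 + 36) = 748 + 35 = 783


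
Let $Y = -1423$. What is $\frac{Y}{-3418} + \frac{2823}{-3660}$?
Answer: $- \frac{740139}{2084980} \approx -0.35499$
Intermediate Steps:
$\frac{Y}{-3418} + \frac{2823}{-3660} = - \frac{1423}{-3418} + \frac{2823}{-3660} = \left(-1423\right) \left(- \frac{1}{3418}\right) + 2823 \left(- \frac{1}{3660}\right) = \frac{1423}{3418} - \frac{941}{1220} = - \frac{740139}{2084980}$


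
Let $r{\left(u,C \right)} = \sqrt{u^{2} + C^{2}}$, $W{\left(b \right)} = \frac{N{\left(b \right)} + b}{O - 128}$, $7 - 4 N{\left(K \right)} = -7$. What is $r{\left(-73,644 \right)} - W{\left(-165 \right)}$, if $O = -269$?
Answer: $- \frac{323}{794} + \sqrt{420065} \approx 647.72$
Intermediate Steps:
$N{\left(K \right)} = \frac{7}{2}$ ($N{\left(K \right)} = \frac{7}{4} - - \frac{7}{4} = \frac{7}{4} + \frac{7}{4} = \frac{7}{2}$)
$W{\left(b \right)} = - \frac{7}{794} - \frac{b}{397}$ ($W{\left(b \right)} = \frac{\frac{7}{2} + b}{-269 - 128} = \frac{\frac{7}{2} + b}{-397} = \left(\frac{7}{2} + b\right) \left(- \frac{1}{397}\right) = - \frac{7}{794} - \frac{b}{397}$)
$r{\left(u,C \right)} = \sqrt{C^{2} + u^{2}}$
$r{\left(-73,644 \right)} - W{\left(-165 \right)} = \sqrt{644^{2} + \left(-73\right)^{2}} - \left(- \frac{7}{794} - - \frac{165}{397}\right) = \sqrt{414736 + 5329} - \left(- \frac{7}{794} + \frac{165}{397}\right) = \sqrt{420065} - \frac{323}{794} = - \frac{323}{794} + \sqrt{420065}$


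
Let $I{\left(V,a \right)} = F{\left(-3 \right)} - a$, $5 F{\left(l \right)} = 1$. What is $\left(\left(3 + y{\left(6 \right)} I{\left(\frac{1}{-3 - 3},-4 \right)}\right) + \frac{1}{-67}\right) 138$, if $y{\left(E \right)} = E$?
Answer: $\frac{1302996}{335} \approx 3889.5$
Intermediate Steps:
$F{\left(l \right)} = \frac{1}{5}$ ($F{\left(l \right)} = \frac{1}{5} \cdot 1 = \frac{1}{5}$)
$I{\left(V,a \right)} = \frac{1}{5} - a$
$\left(\left(3 + y{\left(6 \right)} I{\left(\frac{1}{-3 - 3},-4 \right)}\right) + \frac{1}{-67}\right) 138 = \left(\left(3 + 6 \left(\frac{1}{5} - -4\right)\right) + \frac{1}{-67}\right) 138 = \left(\left(3 + 6 \left(\frac{1}{5} + 4\right)\right) - \frac{1}{67}\right) 138 = \left(\left(3 + 6 \cdot \frac{21}{5}\right) - \frac{1}{67}\right) 138 = \left(\left(3 + \frac{126}{5}\right) - \frac{1}{67}\right) 138 = \left(\frac{141}{5} - \frac{1}{67}\right) 138 = \frac{9442}{335} \cdot 138 = \frac{1302996}{335}$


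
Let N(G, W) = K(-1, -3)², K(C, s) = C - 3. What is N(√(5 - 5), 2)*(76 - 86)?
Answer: -160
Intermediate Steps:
K(C, s) = -3 + C
N(G, W) = 16 (N(G, W) = (-3 - 1)² = (-4)² = 16)
N(√(5 - 5), 2)*(76 - 86) = 16*(76 - 86) = 16*(-10) = -160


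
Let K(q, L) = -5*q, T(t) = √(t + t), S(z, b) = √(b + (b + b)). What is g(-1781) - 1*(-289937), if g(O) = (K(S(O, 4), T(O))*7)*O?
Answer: 289937 + 124670*√3 ≈ 5.0587e+5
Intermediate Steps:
S(z, b) = √3*√b (S(z, b) = √(b + 2*b) = √(3*b) = √3*√b)
T(t) = √2*√t (T(t) = √(2*t) = √2*√t)
g(O) = -70*O*√3 (g(O) = (-5*√3*√4*7)*O = (-5*√3*2*7)*O = (-10*√3*7)*O = (-70*√3)*O = -70*O*√3)
g(-1781) - 1*(-289937) = -70*(-1781)*√3 - 1*(-289937) = 124670*√3 + 289937 = 289937 + 124670*√3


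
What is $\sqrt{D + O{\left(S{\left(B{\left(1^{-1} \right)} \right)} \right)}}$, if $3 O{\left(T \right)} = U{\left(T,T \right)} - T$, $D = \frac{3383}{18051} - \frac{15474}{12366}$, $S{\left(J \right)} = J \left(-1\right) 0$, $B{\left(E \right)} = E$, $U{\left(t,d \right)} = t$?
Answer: $\frac{i \sqrt{18179537187746}}{4133679} \approx 1.0315 i$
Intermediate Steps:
$S{\left(J \right)} = 0$ ($S{\left(J \right)} = - J 0 = 0$)
$D = - \frac{13193722}{12401037}$ ($D = 3383 \cdot \frac{1}{18051} - \frac{2579}{2061} = \frac{3383}{18051} - \frac{2579}{2061} = - \frac{13193722}{12401037} \approx -1.0639$)
$O{\left(T \right)} = 0$ ($O{\left(T \right)} = \frac{T - T}{3} = \frac{1}{3} \cdot 0 = 0$)
$\sqrt{D + O{\left(S{\left(B{\left(1^{-1} \right)} \right)} \right)}} = \sqrt{- \frac{13193722}{12401037} + 0} = \sqrt{- \frac{13193722}{12401037}} = \frac{i \sqrt{18179537187746}}{4133679}$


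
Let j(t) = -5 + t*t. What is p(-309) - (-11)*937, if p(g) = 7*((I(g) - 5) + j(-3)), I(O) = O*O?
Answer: 678667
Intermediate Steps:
I(O) = O**2
j(t) = -5 + t**2
p(g) = -7 + 7*g**2 (p(g) = 7*((g**2 - 5) + (-5 + (-3)**2)) = 7*((-5 + g**2) + (-5 + 9)) = 7*((-5 + g**2) + 4) = 7*(-1 + g**2) = -7 + 7*g**2)
p(-309) - (-11)*937 = (-7 + 7*(-309)**2) - (-11)*937 = (-7 + 7*95481) - 1*(-10307) = (-7 + 668367) + 10307 = 668360 + 10307 = 678667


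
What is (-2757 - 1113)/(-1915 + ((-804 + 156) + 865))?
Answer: 645/283 ≈ 2.2792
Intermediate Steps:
(-2757 - 1113)/(-1915 + ((-804 + 156) + 865)) = -3870/(-1915 + (-648 + 865)) = -3870/(-1915 + 217) = -3870/(-1698) = -3870*(-1/1698) = 645/283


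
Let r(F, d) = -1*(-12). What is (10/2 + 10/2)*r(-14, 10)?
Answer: 120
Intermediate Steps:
r(F, d) = 12
(10/2 + 10/2)*r(-14, 10) = (10/2 + 10/2)*12 = (10*(1/2) + 10*(1/2))*12 = (5 + 5)*12 = 10*12 = 120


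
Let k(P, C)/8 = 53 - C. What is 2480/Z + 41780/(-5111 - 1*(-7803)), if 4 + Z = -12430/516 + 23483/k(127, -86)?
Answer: -45795037759/134603365 ≈ -340.22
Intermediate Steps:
k(P, C) = 424 - 8*C (k(P, C) = 8*(53 - C) = 424 - 8*C)
Z = -1000025/143448 (Z = -4 + (-12430/516 + 23483/(424 - 8*(-86))) = -4 + (-12430*1/516 + 23483/(424 + 688)) = -4 + (-6215/258 + 23483/1112) = -4 - 426233/143448 = -1000025/143448 ≈ -6.9713)
2480/Z + 41780/(-5111 - 1*(-7803)) = 2480/(-1000025/143448) + 41780/(-5111 - 1*(-7803)) = 2480*(-143448/1000025) + 41780/(-5111 + 7803) = -71150208/200005 + 41780/2692 = -71150208/200005 + 41780*(1/2692) = -71150208/200005 + 10445/673 = -45795037759/134603365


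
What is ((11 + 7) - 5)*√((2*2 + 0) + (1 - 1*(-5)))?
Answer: 13*√10 ≈ 41.110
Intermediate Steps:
((11 + 7) - 5)*√((2*2 + 0) + (1 - 1*(-5))) = (18 - 5)*√((4 + 0) + (1 + 5)) = 13*√(4 + 6) = 13*√10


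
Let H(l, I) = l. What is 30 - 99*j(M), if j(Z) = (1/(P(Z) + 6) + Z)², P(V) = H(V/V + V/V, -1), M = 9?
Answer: -525651/64 ≈ -8213.3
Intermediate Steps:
P(V) = 2 (P(V) = V/V + V/V = 1 + 1 = 2)
j(Z) = (⅛ + Z)² (j(Z) = (1/(2 + 6) + Z)² = (1/8 + Z)² = (⅛ + Z)²)
30 - 99*j(M) = 30 - 99*(1 + 8*9)²/64 = 30 - 99*(1 + 72)²/64 = 30 - 99*73²/64 = 30 - 99*5329/64 = 30 - 527571/64 = -525651/64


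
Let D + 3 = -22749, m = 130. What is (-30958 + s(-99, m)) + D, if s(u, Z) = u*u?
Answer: -43909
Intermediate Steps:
s(u, Z) = u²
D = -22752 (D = -3 - 22749 = -22752)
(-30958 + s(-99, m)) + D = (-30958 + (-99)²) - 22752 = (-30958 + 9801) - 22752 = -21157 - 22752 = -43909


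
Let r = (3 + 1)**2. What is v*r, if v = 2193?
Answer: 35088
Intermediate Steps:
r = 16 (r = 4**2 = 16)
v*r = 2193*16 = 35088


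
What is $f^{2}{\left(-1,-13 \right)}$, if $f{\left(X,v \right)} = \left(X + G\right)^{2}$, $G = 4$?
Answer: $81$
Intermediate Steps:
$f{\left(X,v \right)} = \left(4 + X\right)^{2}$ ($f{\left(X,v \right)} = \left(X + 4\right)^{2} = \left(4 + X\right)^{2}$)
$f^{2}{\left(-1,-13 \right)} = \left(\left(4 - 1\right)^{2}\right)^{2} = \left(3^{2}\right)^{2} = 9^{2} = 81$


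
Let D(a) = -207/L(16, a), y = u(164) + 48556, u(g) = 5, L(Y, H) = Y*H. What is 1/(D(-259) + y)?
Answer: 4144/201236991 ≈ 2.0593e-5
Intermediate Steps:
L(Y, H) = H*Y
y = 48561 (y = 5 + 48556 = 48561)
D(a) = -207/(16*a) (D(a) = -207*1/(16*a) = -207/(16*a))
1/(D(-259) + y) = 1/(-207/16/(-259) + 48561) = 1/(-207/16*(-1/259) + 48561) = 1/(207/4144 + 48561) = 1/(201236991/4144) = 4144/201236991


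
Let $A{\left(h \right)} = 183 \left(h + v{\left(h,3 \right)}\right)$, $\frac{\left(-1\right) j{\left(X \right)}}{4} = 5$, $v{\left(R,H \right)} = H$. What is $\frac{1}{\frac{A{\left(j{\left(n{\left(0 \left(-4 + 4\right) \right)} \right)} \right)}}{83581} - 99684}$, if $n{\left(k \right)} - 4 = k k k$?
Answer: $- \frac{83581}{8331691515} \approx -1.0032 \cdot 10^{-5}$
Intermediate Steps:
$n{\left(k \right)} = 4 + k^{3}$ ($n{\left(k \right)} = 4 + k k k = 4 + k^{2} k = 4 + k^{3}$)
$j{\left(X \right)} = -20$ ($j{\left(X \right)} = \left(-4\right) 5 = -20$)
$A{\left(h \right)} = 549 + 183 h$ ($A{\left(h \right)} = 183 \left(h + 3\right) = 183 \left(3 + h\right) = 549 + 183 h$)
$\frac{1}{\frac{A{\left(j{\left(n{\left(0 \left(-4 + 4\right) \right)} \right)} \right)}}{83581} - 99684} = \frac{1}{\frac{549 + 183 \left(-20\right)}{83581} - 99684} = \frac{1}{\left(549 - 3660\right) \frac{1}{83581} - 99684} = \frac{1}{\left(-3111\right) \frac{1}{83581} - 99684} = \frac{1}{- \frac{3111}{83581} - 99684} = \frac{1}{- \frac{8331691515}{83581}} = - \frac{83581}{8331691515}$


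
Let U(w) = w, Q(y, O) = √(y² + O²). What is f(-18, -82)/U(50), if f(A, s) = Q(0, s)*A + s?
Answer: -779/25 ≈ -31.160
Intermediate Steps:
Q(y, O) = √(O² + y²)
f(A, s) = s + A*√(s²) (f(A, s) = √(s² + 0²)*A + s = √(s² + 0)*A + s = √(s²)*A + s = A*√(s²) + s = s + A*√(s²))
f(-18, -82)/U(50) = (-82 - 18*√((-82)²))/50 = (-82 - 18*√6724)*(1/50) = (-82 - 18*82)*(1/50) = (-82 - 1476)*(1/50) = -1558*1/50 = -779/25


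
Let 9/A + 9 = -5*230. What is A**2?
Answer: 81/1343281 ≈ 6.0300e-5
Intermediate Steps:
A = -9/1159 (A = 9/(-9 - 5*230) = 9/(-9 - 1150) = 9/(-1159) = 9*(-1/1159) = -9/1159 ≈ -0.0077653)
A**2 = (-9/1159)**2 = 81/1343281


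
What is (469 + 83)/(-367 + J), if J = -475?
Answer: -276/421 ≈ -0.65558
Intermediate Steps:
(469 + 83)/(-367 + J) = (469 + 83)/(-367 - 475) = 552/(-842) = 552*(-1/842) = -276/421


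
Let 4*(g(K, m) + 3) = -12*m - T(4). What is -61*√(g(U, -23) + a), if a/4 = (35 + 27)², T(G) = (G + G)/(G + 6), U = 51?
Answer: -61*√386045/5 ≈ -7580.2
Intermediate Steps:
T(G) = 2*G/(6 + G) (T(G) = (2*G)/(6 + G) = 2*G/(6 + G))
g(K, m) = -16/5 - 3*m (g(K, m) = -3 + (-12*m - 2*4/(6 + 4))/4 = -3 + (-12*m - 2*4/10)/4 = -3 + (-12*m - 1*⅘)/4 = -3 + (-12*m - ⅘)/4 = -3 + (-⅘ - 12*m)/4 = -3 + (-⅕ - 3*m) = -16/5 - 3*m)
a = 15376 (a = 4*(35 + 27)² = 4*62² = 4*3844 = 15376)
-61*√(g(U, -23) + a) = -61*√((-16/5 - 3*(-23)) + 15376) = -61*√((-16/5 + 69) + 15376) = -61*√(329/5 + 15376) = -61*√386045/5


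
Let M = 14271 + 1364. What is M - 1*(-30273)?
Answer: 45908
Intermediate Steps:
M = 15635
M - 1*(-30273) = 15635 - 1*(-30273) = 15635 + 30273 = 45908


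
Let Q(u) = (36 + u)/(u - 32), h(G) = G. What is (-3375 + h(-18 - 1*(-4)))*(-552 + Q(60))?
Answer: 13013760/7 ≈ 1.8591e+6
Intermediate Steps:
Q(u) = (36 + u)/(-32 + u)
(-3375 + h(-18 - 1*(-4)))*(-552 + Q(60)) = (-3375 + (-18 - 1*(-4)))*(-552 + (36 + 60)/(-32 + 60)) = (-3375 + (-18 + 4))*(-552 + 96/28) = (-3375 - 14)*(-552 + (1/28)*96) = -3389*(-552 + 24/7) = -3389*(-3840/7) = 13013760/7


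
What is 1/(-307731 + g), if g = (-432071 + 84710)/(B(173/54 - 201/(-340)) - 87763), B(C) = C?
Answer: -115089929/35416283401959 ≈ -3.2496e-6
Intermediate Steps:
g = 455539140/115089929 (g = (-432071 + 84710)/((173/54 - 201/(-340)) - 87763) = -347361/((173*(1/54) - 201*(-1/340)) - 87763) = -347361/((173/54 + 201/340) - 87763) = -347361/(34837/9180 - 87763) = -347361/(-805629503/9180) = -347361*(-9180/805629503) = 455539140/115089929 ≈ 3.9581)
1/(-307731 + g) = 1/(-307731 + 455539140/115089929) = 1/(-35416283401959/115089929) = -115089929/35416283401959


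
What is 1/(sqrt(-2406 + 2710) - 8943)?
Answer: -8943/79976945 - 4*sqrt(19)/79976945 ≈ -0.00011204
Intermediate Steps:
1/(sqrt(-2406 + 2710) - 8943) = 1/(sqrt(304) - 8943) = 1/(4*sqrt(19) - 8943) = 1/(-8943 + 4*sqrt(19))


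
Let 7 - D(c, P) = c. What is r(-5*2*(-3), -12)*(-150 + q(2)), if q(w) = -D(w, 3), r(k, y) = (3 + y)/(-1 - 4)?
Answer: -279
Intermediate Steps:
r(k, y) = -3/5 - y/5 (r(k, y) = (3 + y)/(-5) = (3 + y)*(-1/5) = -3/5 - y/5)
D(c, P) = 7 - c
q(w) = -7 + w (q(w) = -(7 - w) = -7 + w)
r(-5*2*(-3), -12)*(-150 + q(2)) = (-3/5 - 1/5*(-12))*(-150 + (-7 + 2)) = (-3/5 + 12/5)*(-150 - 5) = (9/5)*(-155) = -279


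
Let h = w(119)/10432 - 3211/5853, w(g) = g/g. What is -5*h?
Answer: 167456495/61058496 ≈ 2.7426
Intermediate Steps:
w(g) = 1
h = -33491299/61058496 (h = 1/10432 - 3211/5853 = -33491299/61058496 ≈ -0.54851)
-5*h = -5*(-33491299/61058496) = 167456495/61058496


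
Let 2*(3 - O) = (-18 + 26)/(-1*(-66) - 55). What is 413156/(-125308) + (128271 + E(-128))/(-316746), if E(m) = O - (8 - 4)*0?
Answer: -202041431902/54574860681 ≈ -3.7021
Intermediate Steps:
O = 29/11 (O = 3 - (-18 + 26)/(2*(-1*(-66) - 55)) = 3 - 4/(66 - 55) = 3 - 4/11 = 29/11 ≈ 2.6364)
E(m) = 29/11 (E(m) = 29/11 - (8 - 4)*0 = 29/11 - 4*0 = 29/11 - 1*0 = 29/11 + 0 = 29/11)
413156/(-125308) + (128271 + E(-128))/(-316746) = 413156/(-125308) + (128271 + 29/11)/(-316746) = 413156*(-1/125308) + (1411010/11)*(-1/316746) = -103289/31327 - 705505/1742103 = -202041431902/54574860681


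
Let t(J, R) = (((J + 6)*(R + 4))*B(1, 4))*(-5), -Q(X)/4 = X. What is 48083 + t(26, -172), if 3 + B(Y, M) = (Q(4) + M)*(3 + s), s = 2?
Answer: -1645357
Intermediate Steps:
Q(X) = -4*X
B(Y, M) = -83 + 5*M (B(Y, M) = -3 + (-4*4 + M)*(3 + 2) = -3 + (-16 + M)*5 = -3 + (-80 + 5*M) = -83 + 5*M)
t(J, R) = 315*(4 + R)*(6 + J) (t(J, R) = (((J + 6)*(R + 4))*(-83 + 5*4))*(-5) = (((6 + J)*(4 + R))*(-83 + 20))*(-5) = (((4 + R)*(6 + J))*(-63))*(-5) = -63*(4 + R)*(6 + J)*(-5) = 315*(4 + R)*(6 + J))
48083 + t(26, -172) = 48083 + (7560 + 1260*26 + 1890*(-172) + 315*26*(-172)) = 48083 + (7560 + 32760 - 325080 - 1408680) = 48083 - 1693440 = -1645357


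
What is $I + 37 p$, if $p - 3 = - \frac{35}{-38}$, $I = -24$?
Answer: $\frac{4601}{38} \approx 121.08$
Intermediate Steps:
$p = \frac{149}{38}$ ($p = 3 - \frac{35}{-38} = 3 - - \frac{35}{38} = 3 + \frac{35}{38} = \frac{149}{38} \approx 3.9211$)
$I + 37 p = -24 + 37 \cdot \frac{149}{38} = -24 + \frac{5513}{38} = \frac{4601}{38}$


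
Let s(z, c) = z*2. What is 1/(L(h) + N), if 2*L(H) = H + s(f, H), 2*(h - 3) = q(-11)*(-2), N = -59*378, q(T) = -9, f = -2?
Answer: -1/22298 ≈ -4.4847e-5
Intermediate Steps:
s(z, c) = 2*z
N = -22302
h = 12 (h = 3 + (-9*(-2))/2 = 3 + (½)*18 = 3 + 9 = 12)
L(H) = -2 + H/2 (L(H) = (H + 2*(-2))/2 = (H - 4)/2 = (-4 + H)/2 = -2 + H/2)
1/(L(h) + N) = 1/((-2 + (½)*12) - 22302) = 1/((-2 + 6) - 22302) = 1/(4 - 22302) = 1/(-22298) = -1/22298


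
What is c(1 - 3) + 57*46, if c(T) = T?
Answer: 2620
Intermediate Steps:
c(1 - 3) + 57*46 = (1 - 3) + 57*46 = -2 + 2622 = 2620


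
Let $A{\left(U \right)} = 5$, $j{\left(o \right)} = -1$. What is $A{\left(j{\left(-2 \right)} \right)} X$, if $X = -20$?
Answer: $-100$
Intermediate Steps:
$A{\left(j{\left(-2 \right)} \right)} X = 5 \left(-20\right) = -100$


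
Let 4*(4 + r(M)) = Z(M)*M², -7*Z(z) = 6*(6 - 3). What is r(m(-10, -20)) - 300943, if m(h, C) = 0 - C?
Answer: -2108429/7 ≈ -3.0120e+5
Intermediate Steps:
m(h, C) = -C
Z(z) = -18/7 (Z(z) = -6*(6 - 3)/7 = -6*3/7 = -⅐*18 = -18/7)
r(M) = -4 - 9*M²/14 (r(M) = -4 + (-18*M²/7)/4 = -4 - 9*M²/14)
r(m(-10, -20)) - 300943 = (-4 - 9*(-1*(-20))²/14) - 300943 = (-4 - 9/14*20²) - 300943 = (-4 - 9/14*400) - 300943 = (-4 - 1800/7) - 300943 = -1828/7 - 300943 = -2108429/7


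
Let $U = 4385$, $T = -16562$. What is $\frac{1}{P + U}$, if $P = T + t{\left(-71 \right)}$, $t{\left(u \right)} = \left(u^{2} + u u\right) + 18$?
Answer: $- \frac{1}{2077} \approx -0.00048146$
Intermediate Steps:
$t{\left(u \right)} = 18 + 2 u^{2}$ ($t{\left(u \right)} = \left(u^{2} + u^{2}\right) + 18 = 2 u^{2} + 18 = 18 + 2 u^{2}$)
$P = -6462$ ($P = -16562 + \left(18 + 2 \left(-71\right)^{2}\right) = -16562 + \left(18 + 2 \cdot 5041\right) = -16562 + \left(18 + 10082\right) = -16562 + 10100 = -6462$)
$\frac{1}{P + U} = \frac{1}{-6462 + 4385} = \frac{1}{-2077} = - \frac{1}{2077}$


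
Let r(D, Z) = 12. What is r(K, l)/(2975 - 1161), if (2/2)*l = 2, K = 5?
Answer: 6/907 ≈ 0.0066152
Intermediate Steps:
l = 2
r(K, l)/(2975 - 1161) = 12/(2975 - 1161) = 12/1814 = 12*(1/1814) = 6/907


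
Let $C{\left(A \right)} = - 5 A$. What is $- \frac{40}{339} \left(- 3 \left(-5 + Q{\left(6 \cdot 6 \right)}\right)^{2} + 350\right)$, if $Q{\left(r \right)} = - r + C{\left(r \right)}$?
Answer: $\frac{5846920}{339} \approx 17248.0$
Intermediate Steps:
$Q{\left(r \right)} = - 6 r$ ($Q{\left(r \right)} = - r - 5 r = - 6 r$)
$- \frac{40}{339} \left(- 3 \left(-5 + Q{\left(6 \cdot 6 \right)}\right)^{2} + 350\right) = - \frac{40}{339} \left(- 3 \left(-5 - 6 \cdot 6 \cdot 6\right)^{2} + 350\right) = \left(-40\right) \frac{1}{339} \left(- 3 \left(-5 - 216\right)^{2} + 350\right) = - \frac{40 \left(- 3 \left(-5 - 216\right)^{2} + 350\right)}{339} = - \frac{40 \left(- 3 \left(-221\right)^{2} + 350\right)}{339} = - \frac{40 \left(\left(-3\right) 48841 + 350\right)}{339} = - \frac{40 \left(-146523 + 350\right)}{339} = \left(- \frac{40}{339}\right) \left(-146173\right) = \frac{5846920}{339}$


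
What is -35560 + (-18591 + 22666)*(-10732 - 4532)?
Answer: -62236360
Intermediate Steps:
-35560 + (-18591 + 22666)*(-10732 - 4532) = -35560 + 4075*(-15264) = -35560 - 62200800 = -62236360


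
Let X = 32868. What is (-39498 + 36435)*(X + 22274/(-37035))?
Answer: -1242806232226/12345 ≈ -1.0067e+8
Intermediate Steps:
(-39498 + 36435)*(X + 22274/(-37035)) = (-39498 + 36435)*(32868 + 22274/(-37035)) = -3063*(32868 + 22274*(-1/37035)) = -3063*(32868 - 22274/37035) = -3063*1217244106/37035 = -1242806232226/12345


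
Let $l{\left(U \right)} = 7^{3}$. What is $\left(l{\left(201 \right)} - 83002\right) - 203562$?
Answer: $-286221$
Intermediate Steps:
$l{\left(U \right)} = 343$
$\left(l{\left(201 \right)} - 83002\right) - 203562 = \left(343 - 83002\right) - 203562 = -82659 - 203562 = -286221$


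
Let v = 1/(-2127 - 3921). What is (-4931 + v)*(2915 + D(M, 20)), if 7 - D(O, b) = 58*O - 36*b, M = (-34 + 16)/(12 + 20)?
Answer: -292232529511/16128 ≈ -1.8120e+7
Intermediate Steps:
M = -9/16 (M = -18/32 = -18*1/32 = -9/16 ≈ -0.56250)
D(O, b) = 7 - 58*O + 36*b (D(O, b) = 7 - (58*O - 36*b) = 7 - (-36*b + 58*O) = 7 + (-58*O + 36*b) = 7 - 58*O + 36*b)
v = -1/6048 (v = 1/(-6048) = -1/6048 ≈ -0.00016534)
(-4931 + v)*(2915 + D(M, 20)) = (-4931 - 1/6048)*(2915 + (7 - 58*(-9/16) + 36*20)) = -29822689*(2915 + (7 + 261/8 + 720))/6048 = -29822689*(2915 + 6077/8)/6048 = -29822689/6048*29397/8 = -292232529511/16128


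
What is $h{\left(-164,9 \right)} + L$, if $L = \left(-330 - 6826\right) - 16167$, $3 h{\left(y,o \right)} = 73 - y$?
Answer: $-23244$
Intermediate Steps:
$h{\left(y,o \right)} = \frac{73}{3} - \frac{y}{3}$ ($h{\left(y,o \right)} = \frac{73 - y}{3} = \frac{73}{3} - \frac{y}{3}$)
$L = -23323$ ($L = -7156 - 16167 = -23323$)
$h{\left(-164,9 \right)} + L = \left(\frac{73}{3} - - \frac{164}{3}\right) - 23323 = \left(\frac{73}{3} + \frac{164}{3}\right) - 23323 = 79 - 23323 = -23244$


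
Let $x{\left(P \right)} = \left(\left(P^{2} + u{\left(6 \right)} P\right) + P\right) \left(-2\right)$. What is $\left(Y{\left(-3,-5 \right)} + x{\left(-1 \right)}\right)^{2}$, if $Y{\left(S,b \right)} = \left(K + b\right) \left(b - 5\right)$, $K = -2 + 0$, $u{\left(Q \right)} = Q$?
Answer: $6724$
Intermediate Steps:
$K = -2$
$x{\left(P \right)} = - 14 P - 2 P^{2}$ ($x{\left(P \right)} = \left(\left(P^{2} + 6 P\right) + P\right) \left(-2\right) = \left(P^{2} + 7 P\right) \left(-2\right) = - 14 P - 2 P^{2}$)
$Y{\left(S,b \right)} = \left(-5 + b\right) \left(-2 + b\right)$ ($Y{\left(S,b \right)} = \left(-2 + b\right) \left(b - 5\right) = \left(-2 + b\right) \left(-5 + b\right) = \left(-5 + b\right) \left(-2 + b\right)$)
$\left(Y{\left(-3,-5 \right)} + x{\left(-1 \right)}\right)^{2} = \left(\left(10 + \left(-5\right)^{2} - -35\right) - - 2 \left(7 - 1\right)\right)^{2} = \left(\left(10 + 25 + 35\right) - \left(-2\right) 6\right)^{2} = \left(70 + 12\right)^{2} = 82^{2} = 6724$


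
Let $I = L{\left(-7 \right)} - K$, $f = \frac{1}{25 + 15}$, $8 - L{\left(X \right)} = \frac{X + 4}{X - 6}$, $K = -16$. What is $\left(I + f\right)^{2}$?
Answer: $\frac{153091129}{270400} \approx 566.17$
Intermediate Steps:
$L{\left(X \right)} = 8 - \frac{4 + X}{-6 + X}$ ($L{\left(X \right)} = 8 - \frac{X + 4}{X - 6} = 8 - \frac{4 + X}{-6 + X}$)
$f = \frac{1}{40} \approx 0.025$
$I = \frac{309}{13}$ ($I = \frac{-52 + 7 \left(-7\right)}{-6 - 7} - -16 = \frac{-52 - 49}{-13} + 16 = \left(- \frac{1}{13}\right) \left(-101\right) + 16 = \frac{101}{13} + 16 = \frac{309}{13} \approx 23.769$)
$\left(I + f\right)^{2} = \left(\frac{309}{13} + \frac{1}{40}\right)^{2} = \left(\frac{12373}{520}\right)^{2} = \frac{153091129}{270400}$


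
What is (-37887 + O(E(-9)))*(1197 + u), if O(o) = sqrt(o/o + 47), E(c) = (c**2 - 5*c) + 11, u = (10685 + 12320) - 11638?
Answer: -476012268 + 50256*sqrt(3) ≈ -4.7592e+8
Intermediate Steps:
u = 11367 (u = 23005 - 11638 = 11367)
E(c) = 11 + c**2 - 5*c
O(o) = 4*sqrt(3) (O(o) = sqrt(1 + 47) = sqrt(48) = 4*sqrt(3))
(-37887 + O(E(-9)))*(1197 + u) = (-37887 + 4*sqrt(3))*(1197 + 11367) = (-37887 + 4*sqrt(3))*12564 = -476012268 + 50256*sqrt(3)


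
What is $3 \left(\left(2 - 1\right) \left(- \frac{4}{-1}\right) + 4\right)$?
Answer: $24$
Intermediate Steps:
$3 \left(\left(2 - 1\right) \left(- \frac{4}{-1}\right) + 4\right) = 3 \left(1 \left(\left(-4\right) \left(-1\right)\right) + 4\right) = 3 \left(1 \cdot 4 + 4\right) = 3 \left(4 + 4\right) = 3 \cdot 8 = 24$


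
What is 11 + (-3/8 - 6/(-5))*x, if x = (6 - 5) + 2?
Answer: 539/40 ≈ 13.475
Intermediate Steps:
x = 3 (x = 1 + 2 = 3)
11 + (-3/8 - 6/(-5))*x = 11 + (-3/8 - 6/(-5))*3 = 11 + (-3*⅛ - 6*(-⅕))*3 = 11 + (-3/8 + 6/5)*3 = 11 + (33/40)*3 = 11 + 99/40 = 539/40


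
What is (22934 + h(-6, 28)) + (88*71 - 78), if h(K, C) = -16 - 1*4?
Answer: 29084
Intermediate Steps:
h(K, C) = -20 (h(K, C) = -16 - 4 = -20)
(22934 + h(-6, 28)) + (88*71 - 78) = (22934 - 20) + (88*71 - 78) = 22914 + (6248 - 78) = 22914 + 6170 = 29084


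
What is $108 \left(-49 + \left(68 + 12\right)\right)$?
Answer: $3348$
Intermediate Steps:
$108 \left(-49 + \left(68 + 12\right)\right) = 108 \left(-49 + 80\right) = 108 \cdot 31 = 3348$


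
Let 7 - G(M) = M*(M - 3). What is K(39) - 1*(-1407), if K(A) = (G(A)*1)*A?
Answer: -53076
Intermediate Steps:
G(M) = 7 - M*(-3 + M) (G(M) = 7 - M*(M - 3) = 7 - M*(-3 + M))
K(A) = A*(7 - A**2 + 3*A) (K(A) = ((7 - A**2 + 3*A)*1)*A = (7 - A**2 + 3*A)*A = A*(7 - A**2 + 3*A))
K(39) - 1*(-1407) = 39*(7 - 1*39**2 + 3*39) - 1*(-1407) = 39*(7 - 1*1521 + 117) + 1407 = 39*(7 - 1521 + 117) + 1407 = 39*(-1397) + 1407 = -54483 + 1407 = -53076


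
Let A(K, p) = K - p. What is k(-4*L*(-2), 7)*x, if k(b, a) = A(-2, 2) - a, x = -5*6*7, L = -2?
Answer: 2310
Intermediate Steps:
x = -210 (x = -30*7 = -210)
k(b, a) = -4 - a (k(b, a) = (-2 - 1*2) - a = (-2 - 2) - a = -4 - a)
k(-4*L*(-2), 7)*x = (-4 - 1*7)*(-210) = (-4 - 7)*(-210) = -11*(-210) = 2310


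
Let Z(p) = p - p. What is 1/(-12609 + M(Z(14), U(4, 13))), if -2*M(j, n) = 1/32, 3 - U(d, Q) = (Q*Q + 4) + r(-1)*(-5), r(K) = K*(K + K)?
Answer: -64/806977 ≈ -7.9308e-5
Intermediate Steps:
Z(p) = 0
r(K) = 2*K² (r(K) = K*(2*K) = 2*K²)
U(d, Q) = 9 - Q² (U(d, Q) = 3 - ((Q*Q + 4) + (2*(-1)²)*(-5)) = 3 - ((Q² + 4) + (2*1)*(-5)) = 3 - ((4 + Q²) + 2*(-5)) = 3 - ((4 + Q²) - 10) = 3 - (-6 + Q²) = 3 + (6 - Q²) = 9 - Q²)
M(j, n) = -1/64 (M(j, n) = -½/32 = -½*1/32 = -1/64)
1/(-12609 + M(Z(14), U(4, 13))) = 1/(-12609 - 1/64) = 1/(-806977/64) = -64/806977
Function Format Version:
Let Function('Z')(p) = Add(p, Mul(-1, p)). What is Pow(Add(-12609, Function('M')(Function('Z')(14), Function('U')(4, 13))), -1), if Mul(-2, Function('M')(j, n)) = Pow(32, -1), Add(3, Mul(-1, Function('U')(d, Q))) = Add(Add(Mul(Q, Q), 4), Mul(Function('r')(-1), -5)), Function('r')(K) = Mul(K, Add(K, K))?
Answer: Rational(-64, 806977) ≈ -7.9308e-5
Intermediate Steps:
Function('Z')(p) = 0
Function('r')(K) = Mul(2, Pow(K, 2)) (Function('r')(K) = Mul(K, Mul(2, K)) = Mul(2, Pow(K, 2)))
Function('U')(d, Q) = Add(9, Mul(-1, Pow(Q, 2))) (Function('U')(d, Q) = Add(3, Mul(-1, Add(Add(Mul(Q, Q), 4), Mul(Mul(2, Pow(-1, 2)), -5)))) = Add(3, Mul(-1, Add(Add(Pow(Q, 2), 4), Mul(Mul(2, 1), -5)))) = Add(3, Mul(-1, Add(Add(4, Pow(Q, 2)), Mul(2, -5)))) = Add(3, Mul(-1, Add(Add(4, Pow(Q, 2)), -10))) = Add(3, Mul(-1, Add(-6, Pow(Q, 2)))) = Add(3, Add(6, Mul(-1, Pow(Q, 2)))) = Add(9, Mul(-1, Pow(Q, 2))))
Function('M')(j, n) = Rational(-1, 64) (Function('M')(j, n) = Mul(Rational(-1, 2), Pow(32, -1)) = Mul(Rational(-1, 2), Rational(1, 32)) = Rational(-1, 64))
Pow(Add(-12609, Function('M')(Function('Z')(14), Function('U')(4, 13))), -1) = Pow(Add(-12609, Rational(-1, 64)), -1) = Pow(Rational(-806977, 64), -1) = Rational(-64, 806977)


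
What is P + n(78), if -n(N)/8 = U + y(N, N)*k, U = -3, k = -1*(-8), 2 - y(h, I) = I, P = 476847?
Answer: 481735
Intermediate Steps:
y(h, I) = 2 - I
k = 8
n(N) = -104 + 64*N (n(N) = -8*(-3 + (2 - N)*8) = -8*(-3 + (16 - 8*N)) = -8*(13 - 8*N) = -104 + 64*N)
P + n(78) = 476847 + (-104 + 64*78) = 476847 + (-104 + 4992) = 476847 + 4888 = 481735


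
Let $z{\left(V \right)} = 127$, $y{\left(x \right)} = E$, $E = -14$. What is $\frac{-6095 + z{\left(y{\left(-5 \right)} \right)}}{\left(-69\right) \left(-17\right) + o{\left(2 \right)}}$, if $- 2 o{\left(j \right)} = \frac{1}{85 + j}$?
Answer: $- \frac{1038432}{204101} \approx -5.0878$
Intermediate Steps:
$y{\left(x \right)} = -14$
$o{\left(j \right)} = - \frac{1}{2 \left(85 + j\right)}$
$\frac{-6095 + z{\left(y{\left(-5 \right)} \right)}}{\left(-69\right) \left(-17\right) + o{\left(2 \right)}} = \frac{-6095 + 127}{\left(-69\right) \left(-17\right) - \frac{1}{170 + 2 \cdot 2}} = - \frac{5968}{1173 - \frac{1}{170 + 4}} = - \frac{5968}{1173 - \frac{1}{174}} = - \frac{5968}{\frac{204101}{174}} = \left(-5968\right) \frac{174}{204101} = - \frac{1038432}{204101}$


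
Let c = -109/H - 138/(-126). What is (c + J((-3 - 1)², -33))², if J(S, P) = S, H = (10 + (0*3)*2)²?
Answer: 1129699321/4410000 ≈ 256.17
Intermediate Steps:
H = 100 (H = (10 + 0*2)² = (10 + 0)² = 10² = 100)
c = 11/2100 (c = -109/100 - 138/(-126) = -109*1/100 - 138*(-1/126) = -109/100 + 23/21 = 11/2100 ≈ 0.0052381)
(c + J((-3 - 1)², -33))² = (11/2100 + (-3 - 1)²)² = (11/2100 + (-4)²)² = (11/2100 + 16)² = (33611/2100)² = 1129699321/4410000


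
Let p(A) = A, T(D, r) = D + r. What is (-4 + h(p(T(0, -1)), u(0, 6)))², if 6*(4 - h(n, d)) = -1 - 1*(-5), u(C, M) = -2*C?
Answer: 4/9 ≈ 0.44444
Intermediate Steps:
h(n, d) = 10/3 (h(n, d) = 4 - (-1 - 1*(-5))/6 = 4 - (-1 + 5)/6 = 4 - ⅙*4 = 4 - ⅔ = 10/3)
(-4 + h(p(T(0, -1)), u(0, 6)))² = (-4 + 10/3)² = (-⅔)² = 4/9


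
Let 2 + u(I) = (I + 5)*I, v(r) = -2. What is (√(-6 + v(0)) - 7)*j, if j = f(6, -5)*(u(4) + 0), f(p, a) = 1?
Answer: -238 + 68*I*√2 ≈ -238.0 + 96.167*I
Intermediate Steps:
u(I) = -2 + I*(5 + I) (u(I) = -2 + (I + 5)*I = -2 + (5 + I)*I = -2 + I*(5 + I))
j = 34 (j = 1*((-2 + 4² + 5*4) + 0) = 1*((-2 + 16 + 20) + 0) = 1*(34 + 0) = 1*34 = 34)
(√(-6 + v(0)) - 7)*j = (√(-6 - 2) - 7)*34 = (√(-8) - 7)*34 = (2*I*√2 - 7)*34 = (-7 + 2*I*√2)*34 = -238 + 68*I*√2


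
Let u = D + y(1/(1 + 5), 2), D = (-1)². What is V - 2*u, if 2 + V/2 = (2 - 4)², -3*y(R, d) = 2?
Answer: 10/3 ≈ 3.3333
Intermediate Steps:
y(R, d) = -⅔ (y(R, d) = -⅓*2 = -⅔)
V = 4 (V = -4 + 2*(2 - 4)² = -4 + 2*(-2)² = -4 + 2*4 = -4 + 8 = 4)
D = 1
u = ⅓ (u = 1 - ⅔ = ⅓ ≈ 0.33333)
V - 2*u = 4 - 2*⅓ = 4 - ⅔ = 10/3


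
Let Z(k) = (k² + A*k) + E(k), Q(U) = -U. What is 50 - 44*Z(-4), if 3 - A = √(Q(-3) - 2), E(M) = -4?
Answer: -126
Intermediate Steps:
A = 2 (A = 3 - √(-1*(-3) - 2) = 3 - √(3 - 2) = 3 - √1 = 3 - 1*1 = 3 - 1 = 2)
Z(k) = -4 + k² + 2*k (Z(k) = (k² + 2*k) - 4 = -4 + k² + 2*k)
50 - 44*Z(-4) = 50 - 44*(-4 + (-4)² + 2*(-4)) = 50 - 44*(-4 + 16 - 8) = 50 - 44*4 = 50 - 176 = -126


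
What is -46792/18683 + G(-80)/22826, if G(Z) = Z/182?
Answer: -991790804/395996861 ≈ -2.5045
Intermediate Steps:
G(Z) = Z/182 (G(Z) = Z*(1/182) = Z/182)
-46792/18683 + G(-80)/22826 = -46792/18683 + ((1/182)*(-80))/22826 = -46792*1/18683 - 40/91*1/22826 = -46792/18683 - 20/1038583 = -991790804/395996861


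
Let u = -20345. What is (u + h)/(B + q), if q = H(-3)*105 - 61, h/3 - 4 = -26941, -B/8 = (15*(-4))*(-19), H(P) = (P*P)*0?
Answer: 101156/9181 ≈ 11.018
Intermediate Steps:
H(P) = 0 (H(P) = P**2*0 = 0)
B = -9120 (B = -8*15*(-4)*(-19) = -(-480)*(-19) = -8*1140 = -9120)
h = -80811 (h = 12 + 3*(-26941) = 12 - 80823 = -80811)
q = -61 (q = 0*105 - 61 = 0 - 61 = -61)
(u + h)/(B + q) = (-20345 - 80811)/(-9120 - 61) = -101156/(-9181) = -101156*(-1/9181) = 101156/9181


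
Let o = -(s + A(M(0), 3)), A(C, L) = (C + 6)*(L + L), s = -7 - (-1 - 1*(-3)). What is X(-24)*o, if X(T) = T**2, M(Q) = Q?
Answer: -15552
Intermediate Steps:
s = -9 (s = -7 - (-1 + 3) = -7 - 1*2 = -7 - 2 = -9)
A(C, L) = 2*L*(6 + C) (A(C, L) = (6 + C)*(2*L) = 2*L*(6 + C))
o = -27 (o = -(-9 + 2*3*(6 + 0)) = -(-9 + 2*3*6) = -(-9 + 36) = -1*27 = -27)
X(-24)*o = (-24)**2*(-27) = 576*(-27) = -15552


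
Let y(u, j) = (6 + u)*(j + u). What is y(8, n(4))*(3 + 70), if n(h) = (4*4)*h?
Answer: 73584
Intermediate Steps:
n(h) = 16*h
y(8, n(4))*(3 + 70) = (8**2 + 6*(16*4) + 6*8 + (16*4)*8)*(3 + 70) = (64 + 6*64 + 48 + 64*8)*73 = (64 + 384 + 48 + 512)*73 = 1008*73 = 73584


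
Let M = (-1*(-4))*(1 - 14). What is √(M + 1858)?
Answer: √1806 ≈ 42.497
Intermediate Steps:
M = -52 (M = 4*(-13) = -52)
√(M + 1858) = √(-52 + 1858) = √1806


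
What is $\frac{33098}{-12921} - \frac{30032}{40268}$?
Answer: $- \frac{430208434}{130075707} \approx -3.3074$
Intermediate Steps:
$\frac{33098}{-12921} - \frac{30032}{40268} = 33098 \left(- \frac{1}{12921}\right) - \frac{7508}{10067} = - \frac{33098}{12921} - \frac{7508}{10067} = - \frac{430208434}{130075707}$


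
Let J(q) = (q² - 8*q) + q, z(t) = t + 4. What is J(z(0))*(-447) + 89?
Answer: 5453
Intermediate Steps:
z(t) = 4 + t
J(q) = q² - 7*q
J(z(0))*(-447) + 89 = ((4 + 0)*(-7 + (4 + 0)))*(-447) + 89 = (4*(-7 + 4))*(-447) + 89 = (4*(-3))*(-447) + 89 = -12*(-447) + 89 = 5364 + 89 = 5453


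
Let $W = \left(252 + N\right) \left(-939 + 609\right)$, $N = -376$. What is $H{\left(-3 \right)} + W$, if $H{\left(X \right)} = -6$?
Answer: $40914$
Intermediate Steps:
$W = 40920$ ($W = \left(252 - 376\right) \left(-939 + 609\right) = \left(-124\right) \left(-330\right) = 40920$)
$H{\left(-3 \right)} + W = -6 + 40920 = 40914$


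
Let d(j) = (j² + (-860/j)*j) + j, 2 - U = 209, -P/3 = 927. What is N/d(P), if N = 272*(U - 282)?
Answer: -8313/483145 ≈ -0.017206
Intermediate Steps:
P = -2781 (P = -3*927 = -2781)
U = -207 (U = 2 - 1*209 = 2 - 209 = -207)
d(j) = -860 + j + j² (d(j) = (j² - 860) + j = (-860 + j²) + j = -860 + j + j²)
N = -133008 (N = 272*(-207 - 282) = 272*(-489) = -133008)
N/d(P) = -133008/(-860 - 2781 + (-2781)²) = -133008/(-860 - 2781 + 7733961) = -133008/7730320 = -133008*1/7730320 = -8313/483145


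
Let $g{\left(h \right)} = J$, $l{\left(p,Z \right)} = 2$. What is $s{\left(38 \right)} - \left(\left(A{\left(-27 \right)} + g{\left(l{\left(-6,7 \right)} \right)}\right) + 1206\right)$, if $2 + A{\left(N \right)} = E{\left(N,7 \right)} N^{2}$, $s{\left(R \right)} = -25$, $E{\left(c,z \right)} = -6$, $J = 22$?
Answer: $3123$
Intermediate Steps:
$g{\left(h \right)} = 22$
$A{\left(N \right)} = -2 - 6 N^{2}$
$s{\left(38 \right)} - \left(\left(A{\left(-27 \right)} + g{\left(l{\left(-6,7 \right)} \right)}\right) + 1206\right) = -25 - \left(\left(\left(-2 - 6 \left(-27\right)^{2}\right) + 22\right) + 1206\right) = -25 - \left(\left(\left(-2 - 4374\right) + 22\right) + 1206\right) = -25 - \left(\left(-4376 + 22\right) + 1206\right) = -25 - \left(-4354 + 1206\right) = -25 - -3148 = -25 + 3148 = 3123$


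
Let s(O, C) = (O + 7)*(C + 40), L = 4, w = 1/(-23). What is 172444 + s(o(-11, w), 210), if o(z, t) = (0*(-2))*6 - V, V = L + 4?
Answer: 172194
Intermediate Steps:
w = -1/23 ≈ -0.043478
V = 8 (V = 4 + 4 = 8)
o(z, t) = -8 (o(z, t) = (0*(-2))*6 - 1*8 = 0*6 - 8 = 0 - 8 = -8)
s(O, C) = (7 + O)*(40 + C)
172444 + s(o(-11, w), 210) = 172444 + (280 + 7*210 + 40*(-8) + 210*(-8)) = 172444 + (280 + 1470 - 320 - 1680) = 172444 - 250 = 172194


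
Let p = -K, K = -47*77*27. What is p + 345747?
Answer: 443460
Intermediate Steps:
K = -97713 (K = -3619*27 = -97713)
p = 97713 (p = -1*(-97713) = 97713)
p + 345747 = 97713 + 345747 = 443460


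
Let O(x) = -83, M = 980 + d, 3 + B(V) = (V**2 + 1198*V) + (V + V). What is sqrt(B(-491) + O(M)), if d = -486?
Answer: I*sqrt(348205) ≈ 590.09*I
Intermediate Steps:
B(V) = -3 + V**2 + 1200*V (B(V) = -3 + ((V**2 + 1198*V) + (V + V)) = -3 + ((V**2 + 1198*V) + 2*V) = -3 + (V**2 + 1200*V) = -3 + V**2 + 1200*V)
M = 494 (M = 980 - 486 = 494)
sqrt(B(-491) + O(M)) = sqrt((-3 + (-491)**2 + 1200*(-491)) - 83) = sqrt((-3 + 241081 - 589200) - 83) = sqrt(-348122 - 83) = sqrt(-348205) = I*sqrt(348205)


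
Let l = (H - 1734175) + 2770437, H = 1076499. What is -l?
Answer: -2112761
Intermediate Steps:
l = 2112761 (l = (1076499 - 1734175) + 2770437 = -657676 + 2770437 = 2112761)
-l = -1*2112761 = -2112761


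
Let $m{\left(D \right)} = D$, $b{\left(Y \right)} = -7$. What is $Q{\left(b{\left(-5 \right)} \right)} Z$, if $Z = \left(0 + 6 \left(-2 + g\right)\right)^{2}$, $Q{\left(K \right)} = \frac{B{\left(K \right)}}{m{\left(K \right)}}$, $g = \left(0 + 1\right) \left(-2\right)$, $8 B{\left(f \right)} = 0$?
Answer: $0$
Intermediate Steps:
$B{\left(f \right)} = 0$ ($B{\left(f \right)} = \frac{1}{8} \cdot 0 = 0$)
$g = -2$ ($g = 1 \left(-2\right) = -2$)
$Q{\left(K \right)} = 0$ ($Q{\left(K \right)} = \frac{0}{K} = 0$)
$Z = 576$ ($Z = \left(0 + 6 \left(-2 - 2\right)\right)^{2} = \left(0 + 6 \left(-4\right)\right)^{2} = \left(0 - 24\right)^{2} = \left(-24\right)^{2} = 576$)
$Q{\left(b{\left(-5 \right)} \right)} Z = 0 \cdot 576 = 0$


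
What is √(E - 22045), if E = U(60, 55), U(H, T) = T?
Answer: I*√21990 ≈ 148.29*I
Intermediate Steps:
E = 55
√(E - 22045) = √(55 - 22045) = √(-21990) = I*√21990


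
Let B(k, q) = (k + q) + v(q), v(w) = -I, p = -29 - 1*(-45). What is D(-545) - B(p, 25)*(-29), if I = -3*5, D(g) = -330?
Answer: 1294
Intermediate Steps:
I = -15
p = 16 (p = -29 + 45 = 16)
v(w) = 15 (v(w) = -1*(-15) = 15)
B(k, q) = 15 + k + q (B(k, q) = (k + q) + 15 = 15 + k + q)
D(-545) - B(p, 25)*(-29) = -330 - (15 + 16 + 25)*(-29) = -330 - 56*(-29) = -330 - 1*(-1624) = -330 + 1624 = 1294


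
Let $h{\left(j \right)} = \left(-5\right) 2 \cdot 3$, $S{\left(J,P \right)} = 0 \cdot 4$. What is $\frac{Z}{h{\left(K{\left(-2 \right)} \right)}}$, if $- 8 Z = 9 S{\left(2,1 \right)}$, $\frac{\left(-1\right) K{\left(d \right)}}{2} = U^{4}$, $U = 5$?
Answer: $0$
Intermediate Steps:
$K{\left(d \right)} = -1250$ ($K{\left(d \right)} = - 2 \cdot 5^{4} = \left(-2\right) 625 = -1250$)
$S{\left(J,P \right)} = 0$
$h{\left(j \right)} = -30$ ($h{\left(j \right)} = \left(-10\right) 3 = -30$)
$Z = 0$ ($Z = - \frac{9 \cdot 0}{8} = \left(- \frac{1}{8}\right) 0 = 0$)
$\frac{Z}{h{\left(K{\left(-2 \right)} \right)}} = \frac{0}{-30} = 0 \left(- \frac{1}{30}\right) = 0$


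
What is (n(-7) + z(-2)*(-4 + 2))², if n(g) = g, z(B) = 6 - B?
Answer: 529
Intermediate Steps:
(n(-7) + z(-2)*(-4 + 2))² = (-7 + (6 - 1*(-2))*(-4 + 2))² = (-7 + (6 + 2)*(-2))² = (-7 + 8*(-2))² = (-7 - 16)² = (-23)² = 529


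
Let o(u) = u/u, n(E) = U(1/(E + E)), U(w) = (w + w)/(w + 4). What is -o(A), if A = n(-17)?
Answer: -1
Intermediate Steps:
U(w) = 2*w/(4 + w) (U(w) = (2*w)/(4 + w) = 2*w/(4 + w))
n(E) = 1/(E*(4 + 1/(2*E))) (n(E) = 2/((E + E)*(4 + 1/(E + E))) = 2/(((2*E))*(4 + 1/(2*E))) = 2*(1/(2*E))/(4 + 1/(2*E)) = 1/(E*(4 + 1/(2*E))))
A = -2/135 (A = 2/(1 + 8*(-17)) = 2/(1 - 136) = 2/(-135) = 2*(-1/135) = -2/135 ≈ -0.014815)
o(u) = 1
-o(A) = -1*1 = -1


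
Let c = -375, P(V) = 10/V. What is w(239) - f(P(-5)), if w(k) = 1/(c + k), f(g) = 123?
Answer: -16729/136 ≈ -123.01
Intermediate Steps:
w(k) = 1/(-375 + k)
w(239) - f(P(-5)) = 1/(-375 + 239) - 1*123 = 1/(-136) - 123 = -1/136 - 123 = -16729/136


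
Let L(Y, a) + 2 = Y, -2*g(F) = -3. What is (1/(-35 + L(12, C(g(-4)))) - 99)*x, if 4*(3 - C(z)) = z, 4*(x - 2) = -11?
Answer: 1857/25 ≈ 74.280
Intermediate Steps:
x = -¾ (x = 2 + (¼)*(-11) = 2 - 11/4 = -¾ ≈ -0.75000)
g(F) = 3/2 (g(F) = -½*(-3) = 3/2)
C(z) = 3 - z/4
L(Y, a) = -2 + Y
(1/(-35 + L(12, C(g(-4)))) - 99)*x = (1/(-35 + (-2 + 12)) - 99)*(-¾) = (1/(-35 + 10) - 99)*(-¾) = (1/(-25) - 99)*(-¾) = (-1/25 - 99)*(-¾) = -2476/25*(-¾) = 1857/25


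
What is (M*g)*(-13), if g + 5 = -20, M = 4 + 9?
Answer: 4225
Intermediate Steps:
M = 13
g = -25 (g = -5 - 20 = -25)
(M*g)*(-13) = (13*(-25))*(-13) = -325*(-13) = 4225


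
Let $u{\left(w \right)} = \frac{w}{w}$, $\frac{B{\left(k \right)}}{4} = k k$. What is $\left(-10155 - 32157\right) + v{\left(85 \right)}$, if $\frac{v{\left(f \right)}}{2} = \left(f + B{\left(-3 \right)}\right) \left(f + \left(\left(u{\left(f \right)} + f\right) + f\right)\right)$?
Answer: $19640$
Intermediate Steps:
$B{\left(k \right)} = 4 k^{2}$ ($B{\left(k \right)} = 4 k k = 4 k^{2}$)
$u{\left(w \right)} = 1$
$v{\left(f \right)} = 2 \left(1 + 3 f\right) \left(36 + f\right)$ ($v{\left(f \right)} = 2 \left(f + 4 \left(-3\right)^{2}\right) \left(f + \left(\left(1 + f\right) + f\right)\right) = 2 \left(f + 4 \cdot 9\right) \left(f + \left(1 + 2 f\right)\right) = 2 \left(f + 36\right) \left(1 + 3 f\right) = 2 \left(36 + f\right) \left(1 + 3 f\right) = 2 \left(1 + 3 f\right) \left(36 + f\right)$)
$\left(-10155 - 32157\right) + v{\left(85 \right)} = \left(-10155 - 32157\right) + \left(72 + 6 \cdot 85^{2} + 218 \cdot 85\right) = -42312 + \left(72 + 6 \cdot 7225 + 18530\right) = -42312 + \left(72 + 43350 + 18530\right) = -42312 + 61952 = 19640$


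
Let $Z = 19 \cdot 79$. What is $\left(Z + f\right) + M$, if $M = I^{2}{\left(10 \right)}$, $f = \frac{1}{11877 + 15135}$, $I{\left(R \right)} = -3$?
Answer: $\frac{40788121}{27012} \approx 1510.0$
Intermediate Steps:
$f = \frac{1}{27012} \approx 3.7021 \cdot 10^{-5}$
$Z = 1501$
$M = 9$ ($M = \left(-3\right)^{2} = 9$)
$\left(Z + f\right) + M = \left(1501 + \frac{1}{27012}\right) + 9 = \frac{40545013}{27012} + 9 = \frac{40788121}{27012}$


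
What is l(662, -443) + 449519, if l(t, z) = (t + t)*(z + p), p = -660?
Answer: -1010853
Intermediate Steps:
l(t, z) = 2*t*(-660 + z) (l(t, z) = (t + t)*(z - 660) = (2*t)*(-660 + z) = 2*t*(-660 + z))
l(662, -443) + 449519 = 2*662*(-660 - 443) + 449519 = 2*662*(-1103) + 449519 = -1460372 + 449519 = -1010853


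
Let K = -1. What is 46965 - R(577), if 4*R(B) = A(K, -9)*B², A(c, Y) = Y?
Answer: 3184221/4 ≈ 7.9606e+5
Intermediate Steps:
R(B) = -9*B²/4 (R(B) = (-9*B²)/4 = -9*B²/4)
46965 - R(577) = 46965 - (-9)*577²/4 = 46965 - (-9)*332929/4 = 46965 - 1*(-2996361/4) = 46965 + 2996361/4 = 3184221/4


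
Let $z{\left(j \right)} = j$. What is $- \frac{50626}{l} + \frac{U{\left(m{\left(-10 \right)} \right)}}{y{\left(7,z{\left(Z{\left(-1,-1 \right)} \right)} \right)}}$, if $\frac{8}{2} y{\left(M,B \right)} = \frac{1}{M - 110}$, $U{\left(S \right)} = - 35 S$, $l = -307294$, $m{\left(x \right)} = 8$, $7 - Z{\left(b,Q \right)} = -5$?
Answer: $\frac{17724743233}{153647} \approx 1.1536 \cdot 10^{5}$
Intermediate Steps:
$Z{\left(b,Q \right)} = 12$ ($Z{\left(b,Q \right)} = 7 - -5 = 7 + 5 = 12$)
$y{\left(M,B \right)} = \frac{1}{4 \left(-110 + M\right)}$ ($y{\left(M,B \right)} = \frac{1}{4 \left(M - 110\right)} = \frac{1}{4 \left(-110 + M\right)}$)
$- \frac{50626}{l} + \frac{U{\left(m{\left(-10 \right)} \right)}}{y{\left(7,z{\left(Z{\left(-1,-1 \right)} \right)} \right)}} = - \frac{50626}{-307294} + \frac{\left(-35\right) 8}{\frac{1}{4} \frac{1}{-110 + 7}} = \left(-50626\right) \left(- \frac{1}{307294}\right) - \frac{280}{\frac{1}{4} \frac{1}{-103}} = \frac{25313}{153647} - \frac{280}{\frac{1}{4} \left(- \frac{1}{103}\right)} = \frac{25313}{153647} - \frac{280}{- \frac{1}{412}} = \frac{25313}{153647} - -115360 = \frac{25313}{153647} + 115360 = \frac{17724743233}{153647}$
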